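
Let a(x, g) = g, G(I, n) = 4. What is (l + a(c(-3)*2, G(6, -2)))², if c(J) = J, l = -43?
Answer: 1521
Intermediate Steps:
(l + a(c(-3)*2, G(6, -2)))² = (-43 + 4)² = (-39)² = 1521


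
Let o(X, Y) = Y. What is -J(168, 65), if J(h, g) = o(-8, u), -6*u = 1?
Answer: 1/6 ≈ 0.16667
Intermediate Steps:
u = -1/6 (u = -1/6*1 = -1/6 ≈ -0.16667)
J(h, g) = -1/6
-J(168, 65) = -1*(-1/6) = 1/6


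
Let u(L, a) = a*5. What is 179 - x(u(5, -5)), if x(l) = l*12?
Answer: 479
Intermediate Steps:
u(L, a) = 5*a
x(l) = 12*l
179 - x(u(5, -5)) = 179 - 12*5*(-5) = 179 - 12*(-25) = 179 - 1*(-300) = 179 + 300 = 479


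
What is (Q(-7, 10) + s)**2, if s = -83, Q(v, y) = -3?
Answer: 7396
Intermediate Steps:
(Q(-7, 10) + s)**2 = (-3 - 83)**2 = (-86)**2 = 7396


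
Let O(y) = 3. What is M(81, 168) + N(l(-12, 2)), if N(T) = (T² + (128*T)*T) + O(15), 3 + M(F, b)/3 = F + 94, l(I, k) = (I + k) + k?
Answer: 8775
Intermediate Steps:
l(I, k) = I + 2*k
M(F, b) = 273 + 3*F (M(F, b) = -9 + 3*(F + 94) = -9 + 3*(94 + F) = -9 + (282 + 3*F) = 273 + 3*F)
N(T) = 3 + 129*T² (N(T) = (T² + (128*T)*T) + 3 = (T² + 128*T²) + 3 = 129*T² + 3 = 3 + 129*T²)
M(81, 168) + N(l(-12, 2)) = (273 + 3*81) + (3 + 129*(-12 + 2*2)²) = (273 + 243) + (3 + 129*(-12 + 4)²) = 516 + (3 + 129*(-8)²) = 516 + (3 + 129*64) = 516 + (3 + 8256) = 516 + 8259 = 8775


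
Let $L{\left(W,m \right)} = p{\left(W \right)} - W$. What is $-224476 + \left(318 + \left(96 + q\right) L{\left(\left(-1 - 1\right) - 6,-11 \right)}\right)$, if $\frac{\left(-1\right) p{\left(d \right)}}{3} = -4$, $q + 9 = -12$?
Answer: $-222658$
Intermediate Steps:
$q = -21$ ($q = -9 - 12 = -21$)
$p{\left(d \right)} = 12$ ($p{\left(d \right)} = \left(-3\right) \left(-4\right) = 12$)
$L{\left(W,m \right)} = 12 - W$
$-224476 + \left(318 + \left(96 + q\right) L{\left(\left(-1 - 1\right) - 6,-11 \right)}\right) = -224476 + \left(318 + \left(96 - 21\right) \left(12 - \left(\left(-1 - 1\right) - 6\right)\right)\right) = -224476 + \left(318 + 75 \left(12 - \left(-2 - 6\right)\right)\right) = -224476 + \left(318 + 75 \left(12 - -8\right)\right) = -224476 + \left(318 + 75 \left(12 + 8\right)\right) = -224476 + \left(318 + 75 \cdot 20\right) = -224476 + \left(318 + 1500\right) = -224476 + 1818 = -222658$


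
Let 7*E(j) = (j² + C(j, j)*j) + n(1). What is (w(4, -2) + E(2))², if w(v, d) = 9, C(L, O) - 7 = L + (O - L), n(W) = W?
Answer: 7396/49 ≈ 150.94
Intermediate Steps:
C(L, O) = 7 + O (C(L, O) = 7 + (L + (O - L)) = 7 + O)
E(j) = ⅐ + j²/7 + j*(7 + j)/7 (E(j) = ((j² + (7 + j)*j) + 1)/7 = ((j² + j*(7 + j)) + 1)/7 = (1 + j² + j*(7 + j))/7 = ⅐ + j²/7 + j*(7 + j)/7)
(w(4, -2) + E(2))² = (9 + (⅐ + (⅐)*2² + (⅐)*2*(7 + 2)))² = (9 + (⅐ + (⅐)*4 + (⅐)*2*9))² = (9 + (⅐ + 4/7 + 18/7))² = (9 + 23/7)² = (86/7)² = 7396/49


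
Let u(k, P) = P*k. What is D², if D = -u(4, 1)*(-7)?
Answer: 784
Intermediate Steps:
D = 28 (D = -4*(-7) = 28)
D² = 28² = 784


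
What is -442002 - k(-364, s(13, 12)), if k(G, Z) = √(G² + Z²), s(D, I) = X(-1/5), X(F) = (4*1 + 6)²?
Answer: -442002 - 4*√8906 ≈ -4.4238e+5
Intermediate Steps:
X(F) = 100 (X(F) = (4 + 6)² = 10² = 100)
s(D, I) = 100
-442002 - k(-364, s(13, 12)) = -442002 - √((-364)² + 100²) = -442002 - √(132496 + 10000) = -442002 - √142496 = -442002 - 4*√8906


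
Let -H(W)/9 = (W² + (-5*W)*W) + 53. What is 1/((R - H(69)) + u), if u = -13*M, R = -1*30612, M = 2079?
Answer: -1/228558 ≈ -4.3753e-6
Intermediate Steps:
H(W) = -477 + 36*W² (H(W) = -9*((W² + (-5*W)*W) + 53) = -9*((W² - 5*W²) + 53) = -9*(-4*W² + 53) = -9*(53 - 4*W²) = -477 + 36*W²)
R = -30612
u = -27027 (u = -13*2079 = -27027)
1/((R - H(69)) + u) = 1/((-30612 - (-477 + 36*69²)) - 27027) = 1/((-30612 - (-477 + 36*4761)) - 27027) = 1/((-30612 - (-477 + 171396)) - 27027) = 1/((-30612 - 1*170919) - 27027) = 1/((-30612 - 170919) - 27027) = 1/(-201531 - 27027) = 1/(-228558) = -1/228558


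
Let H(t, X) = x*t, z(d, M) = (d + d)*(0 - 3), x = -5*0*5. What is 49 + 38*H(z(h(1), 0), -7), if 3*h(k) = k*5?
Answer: 49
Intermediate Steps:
h(k) = 5*k/3 (h(k) = (k*5)/3 = (5*k)/3 = 5*k/3)
x = 0 (x = 0*5 = 0)
z(d, M) = -6*d (z(d, M) = (2*d)*(-3) = -6*d)
H(t, X) = 0 (H(t, X) = 0*t = 0)
49 + 38*H(z(h(1), 0), -7) = 49 + 38*0 = 49 + 0 = 49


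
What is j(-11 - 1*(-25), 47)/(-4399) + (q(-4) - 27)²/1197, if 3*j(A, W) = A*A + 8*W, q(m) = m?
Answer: 3999211/5265603 ≈ 0.75950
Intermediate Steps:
j(A, W) = A²/3 + 8*W/3 (j(A, W) = (A*A + 8*W)/3 = (A² + 8*W)/3 = A²/3 + 8*W/3)
j(-11 - 1*(-25), 47)/(-4399) + (q(-4) - 27)²/1197 = ((-11 - 1*(-25))²/3 + (8/3)*47)/(-4399) + (-4 - 27)²/1197 = ((-11 + 25)²/3 + 376/3)*(-1/4399) + (-31)²*(1/1197) = ((⅓)*14² + 376/3)*(-1/4399) + 961*(1/1197) = ((⅓)*196 + 376/3)*(-1/4399) + 961/1197 = (196/3 + 376/3)*(-1/4399) + 961/1197 = (572/3)*(-1/4399) + 961/1197 = -572/13197 + 961/1197 = 3999211/5265603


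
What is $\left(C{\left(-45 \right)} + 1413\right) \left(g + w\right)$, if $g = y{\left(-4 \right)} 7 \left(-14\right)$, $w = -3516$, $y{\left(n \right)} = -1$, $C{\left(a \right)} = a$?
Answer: $-4675824$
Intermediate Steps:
$g = 98$ ($g = \left(-1\right) 7 \left(-14\right) = \left(-7\right) \left(-14\right) = 98$)
$\left(C{\left(-45 \right)} + 1413\right) \left(g + w\right) = \left(-45 + 1413\right) \left(98 - 3516\right) = 1368 \left(-3418\right) = -4675824$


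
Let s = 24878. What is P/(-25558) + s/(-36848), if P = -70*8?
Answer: -21971323/33634328 ≈ -0.65324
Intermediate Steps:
P = -560
P/(-25558) + s/(-36848) = -560/(-25558) + 24878/(-36848) = -560*(-1/25558) + 24878*(-1/36848) = 280/12779 - 1777/2632 = -21971323/33634328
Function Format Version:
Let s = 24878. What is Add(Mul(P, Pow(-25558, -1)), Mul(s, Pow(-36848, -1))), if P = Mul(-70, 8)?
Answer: Rational(-21971323, 33634328) ≈ -0.65324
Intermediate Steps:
P = -560
Add(Mul(P, Pow(-25558, -1)), Mul(s, Pow(-36848, -1))) = Add(Mul(-560, Pow(-25558, -1)), Mul(24878, Pow(-36848, -1))) = Add(Mul(-560, Rational(-1, 25558)), Mul(24878, Rational(-1, 36848))) = Add(Rational(280, 12779), Rational(-1777, 2632)) = Rational(-21971323, 33634328)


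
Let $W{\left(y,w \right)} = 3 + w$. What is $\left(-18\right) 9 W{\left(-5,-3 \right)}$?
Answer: $0$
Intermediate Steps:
$\left(-18\right) 9 W{\left(-5,-3 \right)} = \left(-18\right) 9 \left(3 - 3\right) = \left(-162\right) 0 = 0$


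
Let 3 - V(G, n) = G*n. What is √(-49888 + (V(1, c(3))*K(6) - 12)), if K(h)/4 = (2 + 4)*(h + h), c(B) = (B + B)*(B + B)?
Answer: 2*I*√14851 ≈ 243.73*I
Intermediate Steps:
c(B) = 4*B² (c(B) = (2*B)*(2*B) = 4*B²)
V(G, n) = 3 - G*n
K(h) = 48*h (K(h) = 4*((2 + 4)*(h + h)) = 4*(6*(2*h)) = 4*(12*h) = 48*h)
√(-49888 + (V(1, c(3))*K(6) - 12)) = √(-49888 + ((3 - 1*1*4*3²)*(48*6) - 12)) = √(-49888 + ((3 - 1*1*4*9)*288 - 12)) = √(-49888 + ((3 - 1*1*36)*288 - 12)) = √(-49888 + ((3 - 36)*288 - 12)) = √(-49888 + (-33*288 - 12)) = √(-49888 + (-9504 - 12)) = √(-49888 - 9516) = √(-59404) = 2*I*√14851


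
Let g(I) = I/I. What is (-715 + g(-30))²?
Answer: 509796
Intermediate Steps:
g(I) = 1
(-715 + g(-30))² = (-715 + 1)² = (-714)² = 509796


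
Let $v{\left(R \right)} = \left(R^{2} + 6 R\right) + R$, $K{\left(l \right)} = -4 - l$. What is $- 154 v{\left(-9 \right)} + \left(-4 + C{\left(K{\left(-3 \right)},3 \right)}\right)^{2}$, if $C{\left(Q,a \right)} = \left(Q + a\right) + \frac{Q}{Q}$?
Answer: $-2771$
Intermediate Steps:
$C{\left(Q,a \right)} = 1 + Q + a$ ($C{\left(Q,a \right)} = \left(Q + a\right) + 1 = 1 + Q + a$)
$v{\left(R \right)} = R^{2} + 7 R$
$- 154 v{\left(-9 \right)} + \left(-4 + C{\left(K{\left(-3 \right)},3 \right)}\right)^{2} = - 154 \left(- 9 \left(7 - 9\right)\right) + \left(-4 + \left(1 - 1 + 3\right)\right)^{2} = - 154 \left(\left(-9\right) \left(-2\right)\right) + \left(-4 + \left(1 + \left(-4 + 3\right) + 3\right)\right)^{2} = \left(-154\right) 18 + \left(-4 + \left(1 - 1 + 3\right)\right)^{2} = -2772 + \left(-4 + 3\right)^{2} = -2772 + \left(-1\right)^{2} = -2772 + 1 = -2771$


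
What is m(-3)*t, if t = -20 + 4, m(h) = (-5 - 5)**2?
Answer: -1600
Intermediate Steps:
m(h) = 100 (m(h) = (-10)**2 = 100)
t = -16
m(-3)*t = 100*(-16) = -1600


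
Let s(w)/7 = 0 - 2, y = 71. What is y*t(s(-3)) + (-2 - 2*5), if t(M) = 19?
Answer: 1337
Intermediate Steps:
s(w) = -14 (s(w) = 7*(0 - 2) = 7*(-2) = -14)
y*t(s(-3)) + (-2 - 2*5) = 71*19 + (-2 - 2*5) = 1349 + (-2 - 10) = 1349 - 12 = 1337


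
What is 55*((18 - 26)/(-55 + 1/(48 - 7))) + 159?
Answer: 188213/1127 ≈ 167.00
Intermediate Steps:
55*((18 - 26)/(-55 + 1/(48 - 7))) + 159 = 55*(-8/(-55 + 1/41)) + 159 = 55*(-8/(-2254/41)) + 159 = 55*(-8*(-41/2254)) + 159 = 55*(164/1127) + 159 = 9020/1127 + 159 = 188213/1127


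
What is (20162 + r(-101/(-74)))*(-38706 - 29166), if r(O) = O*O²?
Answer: -69324092501076/50653 ≈ -1.3686e+9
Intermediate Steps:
r(O) = O³
(20162 + r(-101/(-74)))*(-38706 - 29166) = (20162 + (-101/(-74))³)*(-38706 - 29166) = (20162 + (-101*(-1/74))³)*(-67872) = (20162 + (101/74)³)*(-67872) = (20162 + 1030301/405224)*(-67872) = (8171156589/405224)*(-67872) = -69324092501076/50653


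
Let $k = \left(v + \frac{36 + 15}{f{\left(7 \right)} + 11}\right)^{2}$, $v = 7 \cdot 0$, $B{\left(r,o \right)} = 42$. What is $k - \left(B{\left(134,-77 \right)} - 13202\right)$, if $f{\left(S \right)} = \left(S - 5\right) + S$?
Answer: $\frac{5266601}{400} \approx 13167.0$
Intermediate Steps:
$f{\left(S \right)} = -5 + 2 S$ ($f{\left(S \right)} = \left(-5 + S\right) + S = -5 + 2 S$)
$v = 0$
$k = \frac{2601}{400}$ ($k = \left(0 + \frac{36 + 15}{\left(-5 + 2 \cdot 7\right) + 11}\right)^{2} = \left(0 + \frac{51}{\left(-5 + 14\right) + 11}\right)^{2} = \left(0 + \frac{51}{9 + 11}\right)^{2} = \left(0 + \frac{51}{20}\right)^{2} = \left(\frac{51}{20}\right)^{2} = \frac{2601}{400} \approx 6.5025$)
$k - \left(B{\left(134,-77 \right)} - 13202\right) = \frac{2601}{400} - \left(42 - 13202\right) = \frac{2601}{400} - -13160 = \frac{2601}{400} + 13160 = \frac{5266601}{400}$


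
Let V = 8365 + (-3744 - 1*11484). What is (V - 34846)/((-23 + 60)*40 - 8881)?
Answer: 13903/2467 ≈ 5.6356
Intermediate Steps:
V = -6863 (V = 8365 + (-3744 - 11484) = 8365 - 15228 = -6863)
(V - 34846)/((-23 + 60)*40 - 8881) = (-6863 - 34846)/((-23 + 60)*40 - 8881) = -41709/(37*40 - 8881) = -41709/(1480 - 8881) = -41709/(-7401) = -41709*(-1/7401) = 13903/2467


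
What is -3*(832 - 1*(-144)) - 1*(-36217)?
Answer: 33289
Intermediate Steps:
-3*(832 - 1*(-144)) - 1*(-36217) = -3*(832 + 144) + 36217 = -3*976 + 36217 = -2928 + 36217 = 33289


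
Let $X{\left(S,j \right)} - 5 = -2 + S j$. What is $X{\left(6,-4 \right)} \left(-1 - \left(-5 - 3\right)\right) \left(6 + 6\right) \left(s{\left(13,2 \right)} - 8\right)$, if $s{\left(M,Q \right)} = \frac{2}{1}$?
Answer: $10584$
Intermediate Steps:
$s{\left(M,Q \right)} = 2$ ($s{\left(M,Q \right)} = 2 \cdot 1 = 2$)
$X{\left(S,j \right)} = 3 + S j$ ($X{\left(S,j \right)} = 5 + \left(-2 + S j\right) = 3 + S j$)
$X{\left(6,-4 \right)} \left(-1 - \left(-5 - 3\right)\right) \left(6 + 6\right) \left(s{\left(13,2 \right)} - 8\right) = \left(3 + 6 \left(-4\right)\right) \left(-1 - \left(-5 - 3\right)\right) \left(6 + 6\right) \left(2 - 8\right) = \left(3 - 24\right) \left(-1 - \left(-5 - 3\right)\right) 12 \left(-6\right) = - 21 \left(-1 - -8\right) 12 \left(-6\right) = - 21 \left(-1 + 8\right) 12 \left(-6\right) = - 21 \cdot 7 \cdot 12 \left(-6\right) = \left(-21\right) 84 \left(-6\right) = \left(-1764\right) \left(-6\right) = 10584$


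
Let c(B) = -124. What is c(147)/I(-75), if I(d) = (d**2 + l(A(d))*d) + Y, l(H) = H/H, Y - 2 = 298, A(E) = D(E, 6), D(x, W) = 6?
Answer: -62/2925 ≈ -0.021197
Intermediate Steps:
A(E) = 6
Y = 300 (Y = 2 + 298 = 300)
l(H) = 1
I(d) = 300 + d + d**2 (I(d) = (d**2 + 1*d) + 300 = (d**2 + d) + 300 = (d + d**2) + 300 = 300 + d + d**2)
c(147)/I(-75) = -124/(300 - 75 + (-75)**2) = -124/(300 - 75 + 5625) = -124/5850 = -124*1/5850 = -62/2925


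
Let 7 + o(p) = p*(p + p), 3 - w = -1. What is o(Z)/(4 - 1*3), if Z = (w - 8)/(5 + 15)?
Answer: -173/25 ≈ -6.9200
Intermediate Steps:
w = 4 (w = 3 - 1*(-1) = 3 + 1 = 4)
Z = -⅕ (Z = (4 - 8)/(5 + 15) = -4/20 = -4*1/20 = -⅕ ≈ -0.20000)
o(p) = -7 + 2*p² (o(p) = -7 + p*(p + p) = -7 + p*(2*p) = -7 + 2*p²)
o(Z)/(4 - 1*3) = (-7 + 2*(-⅕)²)/(4 - 1*3) = (-7 + 2*(1/25))/(4 - 3) = (-7 + 2/25)/1 = -173/25*1 = -173/25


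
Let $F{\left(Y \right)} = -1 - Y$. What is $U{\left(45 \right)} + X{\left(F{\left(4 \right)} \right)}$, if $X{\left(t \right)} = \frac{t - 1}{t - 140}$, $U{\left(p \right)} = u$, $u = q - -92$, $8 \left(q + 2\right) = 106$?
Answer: $\frac{59909}{580} \approx 103.29$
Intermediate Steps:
$q = \frac{45}{4}$ ($q = -2 + \frac{1}{8} \cdot 106 = -2 + \frac{53}{4} = \frac{45}{4} \approx 11.25$)
$u = \frac{413}{4}$ ($u = \frac{45}{4} - -92 = \frac{45}{4} + 92 = \frac{413}{4} \approx 103.25$)
$U{\left(p \right)} = \frac{413}{4}$
$X{\left(t \right)} = \frac{-1 + t}{-140 + t}$
$U{\left(45 \right)} + X{\left(F{\left(4 \right)} \right)} = \frac{413}{4} + \frac{-1 - 5}{-140 - 5} = \frac{413}{4} + \frac{1}{-145} \left(-6\right) = \frac{413}{4} - - \frac{6}{145} = \frac{413}{4} + \frac{6}{145} = \frac{59909}{580}$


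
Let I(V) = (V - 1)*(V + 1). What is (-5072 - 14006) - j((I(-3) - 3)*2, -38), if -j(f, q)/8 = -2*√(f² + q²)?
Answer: -19078 - 32*√386 ≈ -19707.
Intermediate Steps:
I(V) = (1 + V)*(-1 + V) (I(V) = (-1 + V)*(1 + V) = (1 + V)*(-1 + V))
j(f, q) = 16*√(f² + q²) (j(f, q) = -(-16)*√(f² + q²) = 16*√(f² + q²))
(-5072 - 14006) - j((I(-3) - 3)*2, -38) = (-5072 - 14006) - 16*√((((-1 + (-3)²) - 3)*2)² + (-38)²) = -19078 - 16*√((((-1 + 9) - 3)*2)² + 1444) = -19078 - 16*√(((8 - 3)*2)² + 1444) = -19078 - 16*√((5*2)² + 1444) = -19078 - 16*√(10² + 1444) = -19078 - 16*√(100 + 1444) = -19078 - 16*√1544 = -19078 - 16*2*√386 = -19078 - 32*√386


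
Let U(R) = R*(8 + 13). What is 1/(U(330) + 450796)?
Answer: 1/457726 ≈ 2.1847e-6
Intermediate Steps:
U(R) = 21*R (U(R) = R*21 = 21*R)
1/(U(330) + 450796) = 1/(21*330 + 450796) = 1/(6930 + 450796) = 1/457726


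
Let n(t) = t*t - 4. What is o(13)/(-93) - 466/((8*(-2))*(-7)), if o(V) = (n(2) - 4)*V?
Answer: -18757/5208 ≈ -3.6016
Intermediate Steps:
n(t) = -4 + t² (n(t) = t² - 4 = -4 + t²)
o(V) = -4*V (o(V) = ((-4 + 2²) - 4)*V = ((-4 + 4) - 4)*V = (0 - 4)*V = -4*V)
o(13)/(-93) - 466/((8*(-2))*(-7)) = -4*13/(-93) - 466/((8*(-2))*(-7)) = -52*(-1/93) - 466/((-16*(-7))) = 52/93 - 466/112 = 52/93 - 466*1/112 = 52/93 - 233/56 = -18757/5208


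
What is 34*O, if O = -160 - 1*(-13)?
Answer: -4998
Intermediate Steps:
O = -147 (O = -160 + 13 = -147)
34*O = 34*(-147) = -4998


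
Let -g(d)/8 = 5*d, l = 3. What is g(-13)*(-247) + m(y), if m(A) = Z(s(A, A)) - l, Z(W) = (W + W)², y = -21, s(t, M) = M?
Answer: -126679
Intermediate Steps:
Z(W) = 4*W² (Z(W) = (2*W)² = 4*W²)
g(d) = -40*d
m(A) = -3 + 4*A² (m(A) = 4*A² - 1*3 = 4*A² - 3 = -3 + 4*A²)
g(-13)*(-247) + m(y) = -40*(-13)*(-247) + (-3 + 4*(-21)²) = 520*(-247) + (-3 + 4*441) = -128440 + (-3 + 1764) = -128440 + 1761 = -126679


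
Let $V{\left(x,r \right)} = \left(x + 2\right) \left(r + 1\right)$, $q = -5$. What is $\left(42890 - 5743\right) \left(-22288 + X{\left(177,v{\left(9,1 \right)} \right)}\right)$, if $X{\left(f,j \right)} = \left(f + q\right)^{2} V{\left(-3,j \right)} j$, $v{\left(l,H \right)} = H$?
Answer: $-3025846032$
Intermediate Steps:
$V{\left(x,r \right)} = \left(1 + r\right) \left(2 + x\right)$ ($V{\left(x,r \right)} = \left(2 + x\right) \left(1 + r\right) = \left(1 + r\right) \left(2 + x\right)$)
$X{\left(f,j \right)} = j \left(-5 + f\right)^{2} \left(-1 - j\right)$ ($X{\left(f,j \right)} = \left(f - 5\right)^{2} \left(2 - 3 + 2 j + j \left(-3\right)\right) j = \left(-5 + f\right)^{2} \left(2 - 3 + 2 j - 3 j\right) j = \left(-5 + f\right)^{2} \left(-1 - j\right) j = j \left(-5 + f\right)^{2} \left(-1 - j\right)$)
$\left(42890 - 5743\right) \left(-22288 + X{\left(177,v{\left(9,1 \right)} \right)}\right) = \left(42890 - 5743\right) \left(-22288 + 1 \left(-5 + 177\right)^{2} \left(-1 - 1\right)\right) = 37147 \left(-22288 + 1 \cdot 172^{2} \left(-1 - 1\right)\right) = 37147 \left(-22288 + 1 \cdot 29584 \left(-2\right)\right) = 37147 \left(-22288 - 59168\right) = 37147 \left(-81456\right) = -3025846032$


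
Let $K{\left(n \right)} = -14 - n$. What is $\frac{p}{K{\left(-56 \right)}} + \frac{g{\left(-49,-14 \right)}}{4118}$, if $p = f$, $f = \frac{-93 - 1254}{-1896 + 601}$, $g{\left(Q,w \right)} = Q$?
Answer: $\frac{240153}{18664835} \approx 0.012867$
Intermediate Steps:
$f = \frac{1347}{1295}$ ($f = - \frac{1347}{-1295} = \left(-1347\right) \left(- \frac{1}{1295}\right) = \frac{1347}{1295} \approx 1.0402$)
$p = \frac{1347}{1295} \approx 1.0402$
$\frac{p}{K{\left(-56 \right)}} + \frac{g{\left(-49,-14 \right)}}{4118} = \frac{1347}{1295 \left(-14 - -56\right)} - \frac{49}{4118} = \frac{1347}{1295 \left(-14 + 56\right)} - \frac{49}{4118} = \frac{1347}{1295 \cdot 42} - \frac{49}{4118} = \frac{1347}{1295} \cdot \frac{1}{42} - \frac{49}{4118} = \frac{449}{18130} - \frac{49}{4118} = \frac{240153}{18664835}$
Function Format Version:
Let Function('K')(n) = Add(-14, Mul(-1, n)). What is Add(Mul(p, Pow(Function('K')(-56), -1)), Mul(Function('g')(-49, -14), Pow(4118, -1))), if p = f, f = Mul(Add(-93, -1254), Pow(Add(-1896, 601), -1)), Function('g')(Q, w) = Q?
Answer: Rational(240153, 18664835) ≈ 0.012867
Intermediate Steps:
f = Rational(1347, 1295) (f = Mul(-1347, Pow(-1295, -1)) = Mul(-1347, Rational(-1, 1295)) = Rational(1347, 1295) ≈ 1.0402)
p = Rational(1347, 1295) ≈ 1.0402
Add(Mul(p, Pow(Function('K')(-56), -1)), Mul(Function('g')(-49, -14), Pow(4118, -1))) = Add(Mul(Rational(1347, 1295), Pow(Add(-14, Mul(-1, -56)), -1)), Mul(-49, Pow(4118, -1))) = Add(Mul(Rational(1347, 1295), Pow(Add(-14, 56), -1)), Mul(-49, Rational(1, 4118))) = Add(Mul(Rational(1347, 1295), Pow(42, -1)), Rational(-49, 4118)) = Add(Mul(Rational(1347, 1295), Rational(1, 42)), Rational(-49, 4118)) = Add(Rational(449, 18130), Rational(-49, 4118)) = Rational(240153, 18664835)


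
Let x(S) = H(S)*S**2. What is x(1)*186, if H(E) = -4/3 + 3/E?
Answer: 310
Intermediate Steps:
H(E) = -4/3 + 3/E (H(E) = -4*1/3 + 3/E = -4/3 + 3/E)
x(S) = S**2*(-4/3 + 3/S) (x(S) = (-4/3 + 3/S)*S**2 = S**2*(-4/3 + 3/S))
x(1)*186 = ((1/3)*1*(9 - 4*1))*186 = ((1/3)*1*(9 - 4))*186 = ((1/3)*1*5)*186 = (5/3)*186 = 310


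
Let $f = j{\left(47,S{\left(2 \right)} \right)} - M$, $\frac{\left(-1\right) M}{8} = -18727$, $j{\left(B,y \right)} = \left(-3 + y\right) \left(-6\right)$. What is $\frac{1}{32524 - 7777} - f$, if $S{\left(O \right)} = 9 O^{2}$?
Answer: $\frac{3712396459}{24747} \approx 1.5001 \cdot 10^{5}$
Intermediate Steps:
$j{\left(B,y \right)} = 18 - 6 y$
$M = 149816$ ($M = \left(-8\right) \left(-18727\right) = 149816$)
$f = -150014$ ($f = \left(18 - 6 \cdot 9 \cdot 2^{2}\right) - 149816 = \left(18 - 6 \cdot 9 \cdot 4\right) - 149816 = \left(18 - 216\right) - 149816 = -198 - 149816 = -150014$)
$\frac{1}{32524 - 7777} - f = \frac{1}{32524 - 7777} - -150014 = \frac{1}{24747} + 150014 = \frac{3712396459}{24747}$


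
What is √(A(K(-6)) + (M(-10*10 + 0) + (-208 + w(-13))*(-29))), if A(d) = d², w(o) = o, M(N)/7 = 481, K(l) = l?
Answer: 2*√2453 ≈ 99.056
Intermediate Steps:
M(N) = 3367 (M(N) = 7*481 = 3367)
√(A(K(-6)) + (M(-10*10 + 0) + (-208 + w(-13))*(-29))) = √((-6)² + (3367 + (-208 - 13)*(-29))) = √(36 + (3367 - 221*(-29))) = √(36 + (3367 + 6409)) = √(36 + 9776) = √9812 = 2*√2453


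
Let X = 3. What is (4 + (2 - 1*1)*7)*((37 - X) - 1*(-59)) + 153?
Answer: 1176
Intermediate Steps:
(4 + (2 - 1*1)*7)*((37 - X) - 1*(-59)) + 153 = (4 + (2 - 1*1)*7)*((37 - 1*3) - 1*(-59)) + 153 = (4 + (2 - 1)*7)*((37 - 3) + 59) + 153 = (4 + 1*7)*(34 + 59) + 153 = (4 + 7)*93 + 153 = 11*93 + 153 = 1023 + 153 = 1176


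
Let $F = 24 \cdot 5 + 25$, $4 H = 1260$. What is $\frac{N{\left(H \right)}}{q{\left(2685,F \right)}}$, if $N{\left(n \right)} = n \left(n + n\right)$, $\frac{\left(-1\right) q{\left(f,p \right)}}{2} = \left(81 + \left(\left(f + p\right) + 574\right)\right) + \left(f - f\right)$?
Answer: $- \frac{19845}{697} \approx -28.472$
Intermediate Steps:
$H = 315$ ($H = \frac{1}{4} \cdot 1260 = 315$)
$F = 145$ ($F = 120 + 25 = 145$)
$q{\left(f,p \right)} = -1310 - 2 f - 2 p$ ($q{\left(f,p \right)} = - 2 \left(\left(81 + \left(\left(f + p\right) + 574\right)\right) + \left(f - f\right)\right) = - 2 \left(\left(81 + \left(574 + f + p\right)\right) + 0\right) = - 2 \left(\left(655 + f + p\right) + 0\right) = - 2 \left(655 + f + p\right) = -1310 - 2 f - 2 p$)
$N{\left(n \right)} = 2 n^{2}$ ($N{\left(n \right)} = n 2 n = 2 n^{2}$)
$\frac{N{\left(H \right)}}{q{\left(2685,F \right)}} = \frac{2 \cdot 315^{2}}{-1310 - 5370 - 290} = \frac{2 \cdot 99225}{-1310 - 5370 - 290} = \frac{198450}{-6970} = 198450 \left(- \frac{1}{6970}\right) = - \frac{19845}{697}$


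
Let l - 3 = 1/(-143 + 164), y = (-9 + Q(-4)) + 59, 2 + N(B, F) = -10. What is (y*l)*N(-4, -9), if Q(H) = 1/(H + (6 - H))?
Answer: -5504/3 ≈ -1834.7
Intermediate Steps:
Q(H) = ⅙ (Q(H) = 1/6 = ⅙)
N(B, F) = -12 (N(B, F) = -2 - 10 = -12)
y = 301/6 (y = (-9 + ⅙) + 59 = -53/6 + 59 = 301/6 ≈ 50.167)
l = 64/21 (l = 3 + 1/(-143 + 164) = 3 + 1/21 = 64/21 ≈ 3.0476)
(y*l)*N(-4, -9) = ((301/6)*(64/21))*(-12) = (1376/9)*(-12) = -5504/3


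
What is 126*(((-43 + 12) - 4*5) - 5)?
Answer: -7056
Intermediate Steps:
126*(((-43 + 12) - 4*5) - 5) = 126*((-31 - 20) - 5) = 126*(-51 - 5) = 126*(-56) = -7056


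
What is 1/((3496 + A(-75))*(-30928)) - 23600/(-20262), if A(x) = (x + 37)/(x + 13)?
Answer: 39558798293939/33963575313360 ≈ 1.1647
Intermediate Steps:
A(x) = (37 + x)/(13 + x)
1/((3496 + A(-75))*(-30928)) - 23600/(-20262) = 1/((3496 + (37 - 75)/(13 - 75))*(-30928)) - 23600/(-20262) = -1/30928/(3496 - 38/(-62)) - 23600*(-1/20262) = -1/30928/(3496 - 1/62*(-38)) + 11800/10131 = -1/30928/(3496 + 19/31) + 11800/10131 = -1/30928/(108395/31) + 11800/10131 = (31/108395)*(-1/30928) + 11800/10131 = -31/3352440560 + 11800/10131 = 39558798293939/33963575313360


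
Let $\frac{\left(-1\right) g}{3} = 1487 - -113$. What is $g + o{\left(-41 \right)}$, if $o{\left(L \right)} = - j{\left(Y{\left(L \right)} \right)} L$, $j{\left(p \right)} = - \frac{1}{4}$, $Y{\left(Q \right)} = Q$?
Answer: $- \frac{19241}{4} \approx -4810.3$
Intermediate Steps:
$g = -4800$ ($g = - 3 \left(1487 - -113\right) = - 3 \left(1487 + 113\right) = \left(-3\right) 1600 = -4800$)
$j{\left(p \right)} = - \frac{1}{4}$ ($j{\left(p \right)} = \left(-1\right) \frac{1}{4} = - \frac{1}{4}$)
$o{\left(L \right)} = \frac{L}{4}$ ($o{\left(L \right)} = \left(-1\right) \left(- \frac{1}{4}\right) L = \frac{L}{4}$)
$g + o{\left(-41 \right)} = -4800 + \frac{1}{4} \left(-41\right) = -4800 - \frac{41}{4} = - \frac{19241}{4}$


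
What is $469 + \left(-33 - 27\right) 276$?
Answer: $-16091$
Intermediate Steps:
$469 + \left(-33 - 27\right) 276 = 469 - 16560 = -16091$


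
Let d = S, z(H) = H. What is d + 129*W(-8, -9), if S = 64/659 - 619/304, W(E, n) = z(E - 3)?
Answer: -284665249/200336 ≈ -1420.9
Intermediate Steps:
W(E, n) = -3 + E (W(E, n) = E - 3 = -3 + E)
S = -388465/200336 (S = 64*(1/659) - 619*1/304 = 64/659 - 619/304 = -388465/200336 ≈ -1.9391)
d = -388465/200336 ≈ -1.9391
d + 129*W(-8, -9) = -388465/200336 + 129*(-3 - 8) = -388465/200336 + 129*(-11) = -388465/200336 - 1419 = -284665249/200336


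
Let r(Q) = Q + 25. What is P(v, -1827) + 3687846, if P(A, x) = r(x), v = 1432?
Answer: 3686044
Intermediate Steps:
r(Q) = 25 + Q
P(A, x) = 25 + x
P(v, -1827) + 3687846 = (25 - 1827) + 3687846 = -1802 + 3687846 = 3686044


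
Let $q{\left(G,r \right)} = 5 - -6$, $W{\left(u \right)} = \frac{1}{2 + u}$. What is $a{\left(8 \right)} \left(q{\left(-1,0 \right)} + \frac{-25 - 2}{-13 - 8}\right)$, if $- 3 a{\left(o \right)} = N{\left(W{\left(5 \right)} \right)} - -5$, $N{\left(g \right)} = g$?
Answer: $- \frac{1032}{49} \approx -21.061$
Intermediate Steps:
$q{\left(G,r \right)} = 11$ ($q{\left(G,r \right)} = 5 + 6 = 11$)
$a{\left(o \right)} = - \frac{12}{7}$ ($a{\left(o \right)} = - \frac{\frac{1}{2 + 5} - -5}{3} = - \frac{\frac{1}{7} + 5}{3} = \left(- \frac{1}{3}\right) \frac{36}{7} = - \frac{12}{7}$)
$a{\left(8 \right)} \left(q{\left(-1,0 \right)} + \frac{-25 - 2}{-13 - 8}\right) = - \frac{12 \left(11 + \frac{-25 - 2}{-13 - 8}\right)}{7} = - \frac{12 \left(11 - \frac{27}{-21}\right)}{7} = - \frac{12 \left(11 - - \frac{9}{7}\right)}{7} = - \frac{12 \left(11 + \frac{9}{7}\right)}{7} = \left(- \frac{12}{7}\right) \frac{86}{7} = - \frac{1032}{49}$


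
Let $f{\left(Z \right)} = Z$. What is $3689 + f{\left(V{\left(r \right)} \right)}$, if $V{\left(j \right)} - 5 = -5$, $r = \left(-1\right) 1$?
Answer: $3689$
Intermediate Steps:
$r = -1$
$V{\left(j \right)} = 0$ ($V{\left(j \right)} = 5 - 5 = 0$)
$3689 + f{\left(V{\left(r \right)} \right)} = 3689 + 0 = 3689$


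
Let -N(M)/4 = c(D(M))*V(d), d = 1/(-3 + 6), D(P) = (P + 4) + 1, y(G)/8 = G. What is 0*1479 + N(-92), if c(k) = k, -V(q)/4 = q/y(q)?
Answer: -174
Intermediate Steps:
y(G) = 8*G
D(P) = 5 + P (D(P) = (4 + P) + 1 = 5 + P)
d = ⅓ (d = 1/3 = ⅓ ≈ 0.33333)
V(q) = -½ (V(q) = -4*q/(8*q) = -4*q*1/(8*q) = -4*⅛ = -½)
N(M) = 10 + 2*M (N(M) = -4*(5 + M)*(-1)/2 = -4*(-5/2 - M/2) = 10 + 2*M)
0*1479 + N(-92) = 0*1479 + (10 + 2*(-92)) = 0 + (10 - 184) = 0 - 174 = -174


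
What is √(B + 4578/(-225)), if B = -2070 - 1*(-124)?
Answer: 2*I*√110607/15 ≈ 44.344*I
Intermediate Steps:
B = -1946 (B = -2070 + 124 = -1946)
√(B + 4578/(-225)) = √(-1946 + 4578/(-225)) = √(-1946 + 4578*(-1/225)) = √(-1946 - 1526/75) = √(-147476/75) = 2*I*√110607/15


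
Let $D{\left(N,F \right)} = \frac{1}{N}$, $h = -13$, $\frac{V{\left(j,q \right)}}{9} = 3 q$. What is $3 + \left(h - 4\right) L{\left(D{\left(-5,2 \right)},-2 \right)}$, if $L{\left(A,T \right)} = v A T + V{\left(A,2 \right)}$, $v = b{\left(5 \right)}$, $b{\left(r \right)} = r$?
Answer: $-949$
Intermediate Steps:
$V{\left(j,q \right)} = 27 q$ ($V{\left(j,q \right)} = 9 \cdot 3 q = 27 q$)
$v = 5$
$L{\left(A,T \right)} = 54 + 5 A T$ ($L{\left(A,T \right)} = 5 A T + 27 \cdot 2 = 5 A T + 54 = 54 + 5 A T$)
$3 + \left(h - 4\right) L{\left(D{\left(-5,2 \right)},-2 \right)} = 3 + \left(-13 - 4\right) \left(54 + 5 \frac{1}{-5} \left(-2\right)\right) = 3 + \left(-13 - 4\right) \left(54 + 5 \left(- \frac{1}{5}\right) \left(-2\right)\right) = 3 - 17 \left(54 + 2\right) = 3 - 952 = -949$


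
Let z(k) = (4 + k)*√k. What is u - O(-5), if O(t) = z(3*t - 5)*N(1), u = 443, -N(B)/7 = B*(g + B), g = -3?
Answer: 443 + 448*I*√5 ≈ 443.0 + 1001.8*I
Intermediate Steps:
N(B) = -7*B*(-3 + B)
z(k) = √k*(4 + k)
O(t) = 14*√(-5 + 3*t)*(-1 + 3*t) (O(t) = (√(3*t - 5)*(4 + (3*t - 5)))*(7*1*(3 - 1*1)) = (√(-5 + 3*t)*(4 + (-5 + 3*t)))*(7*1*(3 - 1)) = (√(-5 + 3*t)*(-1 + 3*t))*(7*1*2) = (√(-5 + 3*t)*(-1 + 3*t))*14 = 14*√(-5 + 3*t)*(-1 + 3*t))
u - O(-5) = 443 - √(-5 + 3*(-5))*(-14 + 42*(-5)) = 443 - √(-5 - 15)*(-14 - 210) = 443 - √(-20)*(-224) = 443 - 2*I*√5*(-224) = 443 - (-448)*I*√5 = 443 + 448*I*√5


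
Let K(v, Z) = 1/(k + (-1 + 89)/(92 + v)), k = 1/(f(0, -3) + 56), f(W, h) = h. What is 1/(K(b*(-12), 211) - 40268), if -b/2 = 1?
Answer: -1195/48118723 ≈ -2.4834e-5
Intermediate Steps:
b = -2 (b = -2*1 = -2)
k = 1/53 (k = 1/(-3 + 56) = 1/53 ≈ 0.018868)
K(v, Z) = 1/(1/53 + 88/(92 + v)) (K(v, Z) = 1/(1/53 + (-1 + 89)/(92 + v)) = 1/(1/53 + 88/(92 + v)))
1/(K(b*(-12), 211) - 40268) = 1/(53*(92 - 2*(-12))/(4756 - 2*(-12)) - 40268) = 1/(53*(92 + 24)/(4756 + 24) - 40268) = 1/(53*116/4780 - 40268) = 1/(53*(1/4780)*116 - 40268) = 1/(1537/1195 - 40268) = 1/(-48118723/1195) = -1195/48118723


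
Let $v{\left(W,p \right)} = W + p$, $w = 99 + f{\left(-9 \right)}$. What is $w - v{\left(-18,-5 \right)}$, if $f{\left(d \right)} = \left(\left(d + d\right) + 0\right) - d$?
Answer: $113$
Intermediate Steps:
$f{\left(d \right)} = d$ ($f{\left(d \right)} = \left(2 d + 0\right) - d = 2 d - d = d$)
$w = 90$ ($w = 99 - 9 = 90$)
$w - v{\left(-18,-5 \right)} = 90 - \left(-18 - 5\right) = 90 - -23 = 90 + 23 = 113$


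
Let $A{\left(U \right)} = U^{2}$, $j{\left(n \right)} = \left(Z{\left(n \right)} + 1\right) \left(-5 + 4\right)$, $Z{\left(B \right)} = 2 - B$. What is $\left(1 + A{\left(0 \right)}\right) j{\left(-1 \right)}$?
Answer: $-4$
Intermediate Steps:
$j{\left(n \right)} = -3 + n$ ($j{\left(n \right)} = \left(\left(2 - n\right) + 1\right) \left(-5 + 4\right) = \left(3 - n\right) \left(-1\right) = -3 + n$)
$\left(1 + A{\left(0 \right)}\right) j{\left(-1 \right)} = \left(1 + 0^{2}\right) \left(-3 - 1\right) = \left(1 + 0\right) \left(-4\right) = 1 \left(-4\right) = -4$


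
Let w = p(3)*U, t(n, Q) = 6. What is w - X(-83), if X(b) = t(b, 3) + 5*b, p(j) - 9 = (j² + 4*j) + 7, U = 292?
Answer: 11213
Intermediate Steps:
p(j) = 16 + j² + 4*j (p(j) = 9 + ((j² + 4*j) + 7) = 9 + (7 + j² + 4*j) = 16 + j² + 4*j)
X(b) = 6 + 5*b
w = 10804 (w = (16 + 3² + 4*3)*292 = (16 + 9 + 12)*292 = 37*292 = 10804)
w - X(-83) = 10804 - (6 + 5*(-83)) = 10804 - (6 - 415) = 10804 - 1*(-409) = 10804 + 409 = 11213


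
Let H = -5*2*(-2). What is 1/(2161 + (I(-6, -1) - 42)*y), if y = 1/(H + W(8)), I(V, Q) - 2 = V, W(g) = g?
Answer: 14/30231 ≈ 0.00046310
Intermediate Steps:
H = 20 (H = -10*(-2) = 20)
I(V, Q) = 2 + V
y = 1/28 (y = 1/(20 + 8) = 1/28 ≈ 0.035714)
1/(2161 + (I(-6, -1) - 42)*y) = 1/(2161 + ((2 - 6) - 42)*(1/28)) = 1/(2161 + (-4 - 42)*(1/28)) = 1/(2161 - 46*1/28) = 1/(2161 - 23/14) = 1/(30231/14) = 14/30231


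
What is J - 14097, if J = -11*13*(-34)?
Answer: -9235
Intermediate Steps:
J = 4862 (J = -143*(-34) = 4862)
J - 14097 = 4862 - 14097 = -9235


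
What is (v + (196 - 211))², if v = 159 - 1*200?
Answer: 3136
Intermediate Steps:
v = -41 (v = 159 - 200 = -41)
(v + (196 - 211))² = (-41 + (196 - 211))² = (-41 - 15)² = (-56)² = 3136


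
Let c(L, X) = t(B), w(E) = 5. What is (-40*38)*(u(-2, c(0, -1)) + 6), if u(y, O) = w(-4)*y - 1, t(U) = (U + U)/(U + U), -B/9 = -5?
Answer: 7600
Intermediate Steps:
B = 45 (B = -9*(-5) = 45)
t(U) = 1 (t(U) = (2*U)/((2*U)) = (2*U)*(1/(2*U)) = 1)
c(L, X) = 1
u(y, O) = -1 + 5*y (u(y, O) = 5*y - 1 = -1 + 5*y)
(-40*38)*(u(-2, c(0, -1)) + 6) = (-40*38)*((-1 + 5*(-2)) + 6) = -1520*((-1 - 10) + 6) = -1520*(-11 + 6) = -1520*(-5) = 7600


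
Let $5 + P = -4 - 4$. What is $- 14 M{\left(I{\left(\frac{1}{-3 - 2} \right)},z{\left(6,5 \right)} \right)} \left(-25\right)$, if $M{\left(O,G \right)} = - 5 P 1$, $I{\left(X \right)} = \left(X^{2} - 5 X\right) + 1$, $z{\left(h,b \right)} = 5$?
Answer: $22750$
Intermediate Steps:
$P = -13$ ($P = -5 - 8 = -13$)
$I{\left(X \right)} = 1 + X^{2} - 5 X$
$M{\left(O,G \right)} = 65$ ($M{\left(O,G \right)} = \left(-5\right) \left(-13\right) 1 = 65 \cdot 1 = 65$)
$- 14 M{\left(I{\left(\frac{1}{-3 - 2} \right)},z{\left(6,5 \right)} \right)} \left(-25\right) = \left(-14\right) 65 \left(-25\right) = \left(-910\right) \left(-25\right) = 22750$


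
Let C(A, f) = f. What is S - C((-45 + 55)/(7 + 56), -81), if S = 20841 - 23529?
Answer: -2607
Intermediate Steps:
S = -2688
S - C((-45 + 55)/(7 + 56), -81) = -2688 - 1*(-81) = -2688 + 81 = -2607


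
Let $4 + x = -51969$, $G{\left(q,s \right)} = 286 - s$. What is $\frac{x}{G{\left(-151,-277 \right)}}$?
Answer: $- \frac{51973}{563} \approx -92.314$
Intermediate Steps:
$x = -51973$ ($x = -4 - 51969 = -51973$)
$\frac{x}{G{\left(-151,-277 \right)}} = - \frac{51973}{286 - -277} = - \frac{51973}{286 + 277} = - \frac{51973}{563}$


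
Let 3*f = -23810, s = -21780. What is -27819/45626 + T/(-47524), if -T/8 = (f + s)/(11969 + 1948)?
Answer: -13807572886589/22632486708006 ≈ -0.61008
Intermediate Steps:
f = -23810/3 (f = (⅓)*(-23810) = -23810/3 ≈ -7936.7)
T = 713200/41751 (T = -8*(-23810/3 - 21780)/(11969 + 1948) = -(-713200)/(3*13917) = -8*(-89150/41751) = 713200/41751 ≈ 17.082)
-27819/45626 + T/(-47524) = -27819/45626 + (713200/41751)/(-47524) = -27819*1/45626 + (713200/41751)*(-1/47524) = -27819/45626 - 178300/496043631 = -13807572886589/22632486708006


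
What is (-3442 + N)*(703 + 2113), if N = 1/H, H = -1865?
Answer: -18076836096/1865 ≈ -9.6927e+6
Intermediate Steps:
N = -1/1865 (N = 1/(-1865) = -1/1865 ≈ -0.00053619)
(-3442 + N)*(703 + 2113) = (-3442 - 1/1865)*(703 + 2113) = -6419331/1865*2816 = -18076836096/1865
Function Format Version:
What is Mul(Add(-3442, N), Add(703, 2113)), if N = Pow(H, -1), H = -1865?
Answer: Rational(-18076836096, 1865) ≈ -9.6927e+6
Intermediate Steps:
N = Rational(-1, 1865) (N = Pow(-1865, -1) = Rational(-1, 1865) ≈ -0.00053619)
Mul(Add(-3442, N), Add(703, 2113)) = Mul(Add(-3442, Rational(-1, 1865)), Add(703, 2113)) = Mul(Rational(-6419331, 1865), 2816) = Rational(-18076836096, 1865)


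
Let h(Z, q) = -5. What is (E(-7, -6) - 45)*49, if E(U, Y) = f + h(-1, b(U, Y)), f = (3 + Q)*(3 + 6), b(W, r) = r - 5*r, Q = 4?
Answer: 637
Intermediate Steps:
b(W, r) = -4*r
f = 63 (f = (3 + 4)*(3 + 6) = 7*9 = 63)
E(U, Y) = 58 (E(U, Y) = 63 - 5 = 58)
(E(-7, -6) - 45)*49 = (58 - 45)*49 = 13*49 = 637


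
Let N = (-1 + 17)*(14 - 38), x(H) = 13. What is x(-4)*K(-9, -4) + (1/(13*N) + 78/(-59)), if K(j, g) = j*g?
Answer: 137449669/294528 ≈ 466.68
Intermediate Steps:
K(j, g) = g*j
N = -384 (N = 16*(-24) = -384)
x(-4)*K(-9, -4) + (1/(13*N) + 78/(-59)) = 13*(-4*(-9)) + (1/(13*(-384)) + 78/(-59)) = 13*36 + ((1/13)*(-1/384) + 78*(-1/59)) = 468 + (-1/4992 - 78/59) = 468 - 389435/294528 = 137449669/294528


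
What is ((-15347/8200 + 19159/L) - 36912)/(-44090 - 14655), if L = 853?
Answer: 258040662391/410897777000 ≈ 0.62799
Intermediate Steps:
((-15347/8200 + 19159/L) - 36912)/(-44090 - 14655) = ((-15347/8200 + 19159/853) - 36912)/(-44090 - 14655) = ((-15347*1/8200 + 19159*(1/853)) - 36912)/(-58745) = ((-15347/8200 + 19159/853) - 36912)*(-1/58745) = (144012809/6994600 - 36912)*(-1/58745) = -258040662391/6994600*(-1/58745) = 258040662391/410897777000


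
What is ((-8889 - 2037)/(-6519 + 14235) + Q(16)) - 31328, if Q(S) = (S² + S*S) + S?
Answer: -39610621/1286 ≈ -30801.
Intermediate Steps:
Q(S) = S + 2*S² (Q(S) = (S² + S²) + S = 2*S² + S = S + 2*S²)
((-8889 - 2037)/(-6519 + 14235) + Q(16)) - 31328 = ((-8889 - 2037)/(-6519 + 14235) + 16*(1 + 2*16)) - 31328 = (-10926/7716 + 16*(1 + 32)) - 31328 = (-10926*1/7716 + 16*33) - 31328 = (-1821/1286 + 528) - 31328 = 677187/1286 - 31328 = -39610621/1286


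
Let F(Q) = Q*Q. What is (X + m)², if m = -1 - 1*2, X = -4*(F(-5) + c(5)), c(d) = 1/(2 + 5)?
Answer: 525625/49 ≈ 10727.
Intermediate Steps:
c(d) = ⅐ (c(d) = 1/7 = ⅐)
F(Q) = Q²
X = -704/7 (X = -4*((-5)² + ⅐) = -4*(25 + ⅐) = -4*176/7 = -704/7 ≈ -100.57)
m = -3 (m = -1 - 2 = -3)
(X + m)² = (-704/7 - 3)² = (-725/7)² = 525625/49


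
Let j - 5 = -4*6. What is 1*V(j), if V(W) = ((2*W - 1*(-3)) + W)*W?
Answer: 1026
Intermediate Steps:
j = -19 (j = 5 - 4*6 = 5 - 24 = -19)
V(W) = W*(3 + 3*W) (V(W) = ((2*W + 3) + W)*W = ((3 + 2*W) + W)*W = (3 + 3*W)*W = W*(3 + 3*W))
1*V(j) = 1*(3*(-19)*(1 - 19)) = 1*(3*(-19)*(-18)) = 1*1026 = 1026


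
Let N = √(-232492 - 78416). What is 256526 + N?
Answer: 256526 + 2*I*√77727 ≈ 2.5653e+5 + 557.59*I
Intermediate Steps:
N = 2*I*√77727 (N = √(-310908) = 2*I*√77727 ≈ 557.59*I)
256526 + N = 256526 + 2*I*√77727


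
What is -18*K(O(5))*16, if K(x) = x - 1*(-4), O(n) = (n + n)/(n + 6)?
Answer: -15552/11 ≈ -1413.8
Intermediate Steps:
O(n) = 2*n/(6 + n) (O(n) = (2*n)/(6 + n) = 2*n/(6 + n))
K(x) = 4 + x (K(x) = x + 4 = 4 + x)
-18*K(O(5))*16 = -18*(4 + 2*5/(6 + 5))*16 = -18*(4 + 2*5/11)*16 = -18*(4 + 2*5*(1/11))*16 = -18*(4 + 10/11)*16 = -18*54/11*16 = -972/11*16 = -15552/11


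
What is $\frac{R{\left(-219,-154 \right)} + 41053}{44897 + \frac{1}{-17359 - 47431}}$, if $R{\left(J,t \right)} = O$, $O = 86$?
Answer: $\frac{888465270}{969625543} \approx 0.9163$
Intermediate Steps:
$R{\left(J,t \right)} = 86$
$\frac{R{\left(-219,-154 \right)} + 41053}{44897 + \frac{1}{-17359 - 47431}} = \frac{86 + 41053}{44897 + \frac{1}{-17359 - 47431}} = \frac{41139}{44897 + \frac{1}{-64790}} = \frac{41139}{44897 - \frac{1}{64790}} = \frac{41139}{\frac{2908876629}{64790}} = 41139 \cdot \frac{64790}{2908876629} = \frac{888465270}{969625543}$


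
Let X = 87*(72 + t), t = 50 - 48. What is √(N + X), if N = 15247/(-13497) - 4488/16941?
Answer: √37390989473845675239/76217559 ≈ 80.229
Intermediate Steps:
t = 2
N = -106291321/76217559 (N = 15247*(-1/13497) - 4488*1/16941 = -15247/13497 - 1496/5647 = -106291321/76217559 ≈ -1.3946)
X = 6438 (X = 87*(72 + 2) = 87*74 = 6438)
√(N + X) = √(-106291321/76217559 + 6438) = √(490582353521/76217559) = √37390989473845675239/76217559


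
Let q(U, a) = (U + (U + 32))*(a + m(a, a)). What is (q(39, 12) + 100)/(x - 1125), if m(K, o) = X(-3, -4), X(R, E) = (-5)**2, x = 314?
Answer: -4170/811 ≈ -5.1418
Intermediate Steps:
X(R, E) = 25
m(K, o) = 25
q(U, a) = (25 + a)*(32 + 2*U) (q(U, a) = (U + (U + 32))*(a + 25) = (U + (32 + U))*(25 + a) = (32 + 2*U)*(25 + a) = (25 + a)*(32 + 2*U))
(q(39, 12) + 100)/(x - 1125) = ((800 + 32*12 + 50*39 + 2*39*12) + 100)/(314 - 1125) = ((800 + 384 + 1950 + 936) + 100)/(-811) = (4070 + 100)*(-1/811) = 4170*(-1/811) = -4170/811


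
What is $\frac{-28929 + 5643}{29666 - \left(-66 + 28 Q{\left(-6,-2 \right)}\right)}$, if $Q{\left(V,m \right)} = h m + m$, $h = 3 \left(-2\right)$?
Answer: $- \frac{11643}{14726} \approx -0.79064$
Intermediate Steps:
$h = -6$
$Q{\left(V,m \right)} = - 5 m$ ($Q{\left(V,m \right)} = - 6 m + m = - 5 m$)
$\frac{-28929 + 5643}{29666 - \left(-66 + 28 Q{\left(-6,-2 \right)}\right)} = \frac{-28929 + 5643}{29666 + \left(- 28 \left(\left(-5\right) \left(-2\right)\right) + 66\right)} = - \frac{23286}{29666 + \left(\left(-28\right) 10 + 66\right)} = - \frac{23286}{29666 + \left(-280 + 66\right)} = - \frac{23286}{29666 - 214} = - \frac{23286}{29452} = \left(-23286\right) \frac{1}{29452} = - \frac{11643}{14726}$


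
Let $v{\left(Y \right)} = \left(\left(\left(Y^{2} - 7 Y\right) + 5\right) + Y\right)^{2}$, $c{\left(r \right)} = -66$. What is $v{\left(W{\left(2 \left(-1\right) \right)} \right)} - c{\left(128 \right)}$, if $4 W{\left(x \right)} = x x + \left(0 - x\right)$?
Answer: $\frac{1105}{16} \approx 69.063$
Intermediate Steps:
$W{\left(x \right)} = - \frac{x}{4} + \frac{x^{2}}{4}$ ($W{\left(x \right)} = \frac{x x + \left(0 - x\right)}{4} = \frac{x^{2} - x}{4} = - \frac{x}{4} + \frac{x^{2}}{4}$)
$v{\left(Y \right)} = \left(5 + Y^{2} - 6 Y\right)^{2}$ ($v{\left(Y \right)} = \left(\left(5 + Y^{2} - 7 Y\right) + Y\right)^{2} = \left(5 + Y^{2} - 6 Y\right)^{2}$)
$v{\left(W{\left(2 \left(-1\right) \right)} \right)} - c{\left(128 \right)} = \left(5 + \left(\frac{2 \left(-1\right) \left(-1 + 2 \left(-1\right)\right)}{4}\right)^{2} - 6 \frac{2 \left(-1\right) \left(-1 + 2 \left(-1\right)\right)}{4}\right)^{2} - -66 = \left(5 + \left(\frac{1}{4} \left(-2\right) \left(-1 - 2\right)\right)^{2} - 6 \cdot \frac{1}{4} \left(-2\right) \left(-1 - 2\right)\right)^{2} + 66 = \left(5 + \left(\frac{1}{4} \left(-2\right) \left(-3\right)\right)^{2} - 6 \cdot \frac{1}{4} \left(-2\right) \left(-3\right)\right)^{2} + 66 = \left(5 + \left(\frac{3}{2}\right)^{2} - 9\right)^{2} + 66 = \left(5 + \frac{9}{4} - 9\right)^{2} + 66 = \left(- \frac{7}{4}\right)^{2} + 66 = \frac{49}{16} + 66 = \frac{1105}{16}$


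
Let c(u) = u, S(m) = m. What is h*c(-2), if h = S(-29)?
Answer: 58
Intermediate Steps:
h = -29
h*c(-2) = -29*(-2) = 58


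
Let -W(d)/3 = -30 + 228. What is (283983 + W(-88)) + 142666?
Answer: 426055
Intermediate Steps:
W(d) = -594 (W(d) = -3*(-30 + 228) = -3*198 = -594)
(283983 + W(-88)) + 142666 = (283983 - 594) + 142666 = 283389 + 142666 = 426055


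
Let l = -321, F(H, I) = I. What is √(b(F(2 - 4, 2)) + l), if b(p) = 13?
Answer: 2*I*√77 ≈ 17.55*I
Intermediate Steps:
√(b(F(2 - 4, 2)) + l) = √(13 - 321) = √(-308) = 2*I*√77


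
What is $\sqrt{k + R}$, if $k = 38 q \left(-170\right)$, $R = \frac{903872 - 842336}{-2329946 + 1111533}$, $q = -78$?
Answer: $\frac{6 \sqrt{20778472823163482}}{1218413} \approx 709.84$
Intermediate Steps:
$R = - \frac{61536}{1218413}$ ($R = \frac{61536}{-1218413} = 61536 \left(- \frac{1}{1218413}\right) = - \frac{61536}{1218413} \approx -0.050505$)
$k = 503880$ ($k = 38 \left(-78\right) \left(-170\right) = \left(-2964\right) \left(-170\right) = 503880$)
$\sqrt{k + R} = \sqrt{503880 - \frac{61536}{1218413}} = \sqrt{\frac{613933880904}{1218413}} = \frac{6 \sqrt{20778472823163482}}{1218413}$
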